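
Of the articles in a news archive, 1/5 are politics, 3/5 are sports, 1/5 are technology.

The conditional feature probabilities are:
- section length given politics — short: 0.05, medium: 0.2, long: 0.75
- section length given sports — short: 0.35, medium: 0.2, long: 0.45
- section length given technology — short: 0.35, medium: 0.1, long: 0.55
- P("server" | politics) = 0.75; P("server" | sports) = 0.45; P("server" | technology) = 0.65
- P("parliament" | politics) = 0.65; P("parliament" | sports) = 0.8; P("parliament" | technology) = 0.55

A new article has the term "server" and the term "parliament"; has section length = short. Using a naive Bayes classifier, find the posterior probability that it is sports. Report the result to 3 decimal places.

0.717

politics: 0.2 × 0.05 × 0.75 × 0.65 = 0.004875
sports: 0.6 × 0.35 × 0.45 × 0.8 = 0.0756
technology: 0.2 × 0.35 × 0.65 × 0.55 = 0.025025
P(sports | x) = 0.0756 / 0.1055 ≈ 0.717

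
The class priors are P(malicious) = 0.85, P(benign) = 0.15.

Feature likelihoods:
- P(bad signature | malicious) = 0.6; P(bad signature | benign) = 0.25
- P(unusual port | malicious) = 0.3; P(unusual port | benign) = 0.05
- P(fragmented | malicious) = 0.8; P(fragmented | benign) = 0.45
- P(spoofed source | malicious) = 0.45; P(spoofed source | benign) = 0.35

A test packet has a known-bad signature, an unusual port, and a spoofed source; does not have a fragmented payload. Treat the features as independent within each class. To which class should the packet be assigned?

malicious

malicious: 0.85 × 0.6 × 0.3 × (1−0.8) × 0.45 = 0.01377
benign: 0.15 × 0.25 × 0.05 × (1−0.45) × 0.35 = 0.0003609375
Highest score → malicious.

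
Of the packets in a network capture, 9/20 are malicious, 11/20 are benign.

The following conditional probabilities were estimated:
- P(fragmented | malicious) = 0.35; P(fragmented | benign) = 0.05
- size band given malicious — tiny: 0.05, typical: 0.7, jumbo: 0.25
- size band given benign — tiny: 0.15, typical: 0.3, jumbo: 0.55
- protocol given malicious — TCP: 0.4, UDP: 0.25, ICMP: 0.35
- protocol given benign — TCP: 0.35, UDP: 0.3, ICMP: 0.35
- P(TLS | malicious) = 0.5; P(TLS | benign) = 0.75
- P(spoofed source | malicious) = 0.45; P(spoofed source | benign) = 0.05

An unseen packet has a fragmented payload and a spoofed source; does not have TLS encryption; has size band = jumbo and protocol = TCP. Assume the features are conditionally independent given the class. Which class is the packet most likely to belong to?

malicious: 0.45 × 0.35 × 0.25 × 0.4 × (1−0.5) × 0.45 = 0.00354375
benign: 0.55 × 0.05 × 0.55 × 0.35 × (1−0.75) × 0.05 = 0.000066171875
Highest score → malicious.

malicious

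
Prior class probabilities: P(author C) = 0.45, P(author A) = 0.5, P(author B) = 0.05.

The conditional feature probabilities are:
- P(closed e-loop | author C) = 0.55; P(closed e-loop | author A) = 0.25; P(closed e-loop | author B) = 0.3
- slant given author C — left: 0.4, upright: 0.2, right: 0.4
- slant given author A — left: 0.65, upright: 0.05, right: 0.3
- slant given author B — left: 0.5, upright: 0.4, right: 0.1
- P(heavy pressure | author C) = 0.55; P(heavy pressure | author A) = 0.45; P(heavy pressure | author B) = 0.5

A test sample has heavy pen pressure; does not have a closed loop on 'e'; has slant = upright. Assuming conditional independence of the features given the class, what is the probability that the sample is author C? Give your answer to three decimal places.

author C: 0.45 × (1−0.55) × 0.2 × 0.55 = 0.022275
author A: 0.5 × (1−0.25) × 0.05 × 0.45 = 0.0084375
author B: 0.05 × (1−0.3) × 0.4 × 0.5 = 0.007
P(author C | x) = 0.022275 / 0.0377125 ≈ 0.591

0.591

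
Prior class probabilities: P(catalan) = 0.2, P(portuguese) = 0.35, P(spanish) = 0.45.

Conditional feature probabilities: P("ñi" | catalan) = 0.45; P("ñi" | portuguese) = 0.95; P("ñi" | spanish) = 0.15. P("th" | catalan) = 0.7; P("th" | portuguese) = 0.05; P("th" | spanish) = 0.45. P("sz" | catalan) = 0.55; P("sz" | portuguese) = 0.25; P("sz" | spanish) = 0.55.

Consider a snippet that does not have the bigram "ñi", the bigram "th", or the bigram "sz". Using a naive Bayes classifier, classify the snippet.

spanish

catalan: 0.2 × (1−0.45) × (1−0.7) × (1−0.55) = 0.01485
portuguese: 0.35 × (1−0.95) × (1−0.05) × (1−0.25) = 0.01246875
spanish: 0.45 × (1−0.15) × (1−0.45) × (1−0.55) = 0.09466875
Highest score → spanish.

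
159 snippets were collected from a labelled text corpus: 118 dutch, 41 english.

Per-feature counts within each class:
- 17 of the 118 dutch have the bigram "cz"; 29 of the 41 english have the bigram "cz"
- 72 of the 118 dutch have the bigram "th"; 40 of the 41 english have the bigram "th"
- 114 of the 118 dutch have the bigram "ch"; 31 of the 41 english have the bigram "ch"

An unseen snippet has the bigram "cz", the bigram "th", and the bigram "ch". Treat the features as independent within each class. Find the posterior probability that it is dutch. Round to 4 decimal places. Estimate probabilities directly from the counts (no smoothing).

dutch: (118/159) × (17/118) × (72/118) × (114/118) ≈ 0.0630268
english: (41/159) × (29/41) × (40/41) × (31/41) ≈ 0.134541
P(dutch | x) = 0.0630268 / 0.1975678 ≈ 0.3190

0.3190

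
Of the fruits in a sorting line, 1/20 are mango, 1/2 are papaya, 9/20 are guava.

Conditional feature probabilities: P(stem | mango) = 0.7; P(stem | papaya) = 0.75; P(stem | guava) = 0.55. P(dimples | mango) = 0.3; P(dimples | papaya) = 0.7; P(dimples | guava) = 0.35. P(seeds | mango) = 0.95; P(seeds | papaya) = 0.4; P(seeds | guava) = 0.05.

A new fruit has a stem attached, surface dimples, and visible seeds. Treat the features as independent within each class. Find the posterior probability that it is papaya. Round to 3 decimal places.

0.880

mango: 0.05 × 0.7 × 0.3 × 0.95 = 0.009975
papaya: 0.5 × 0.75 × 0.7 × 0.4 = 0.105
guava: 0.45 × 0.55 × 0.35 × 0.05 = 0.00433125
P(papaya | x) = 0.105 / 0.11930625 ≈ 0.880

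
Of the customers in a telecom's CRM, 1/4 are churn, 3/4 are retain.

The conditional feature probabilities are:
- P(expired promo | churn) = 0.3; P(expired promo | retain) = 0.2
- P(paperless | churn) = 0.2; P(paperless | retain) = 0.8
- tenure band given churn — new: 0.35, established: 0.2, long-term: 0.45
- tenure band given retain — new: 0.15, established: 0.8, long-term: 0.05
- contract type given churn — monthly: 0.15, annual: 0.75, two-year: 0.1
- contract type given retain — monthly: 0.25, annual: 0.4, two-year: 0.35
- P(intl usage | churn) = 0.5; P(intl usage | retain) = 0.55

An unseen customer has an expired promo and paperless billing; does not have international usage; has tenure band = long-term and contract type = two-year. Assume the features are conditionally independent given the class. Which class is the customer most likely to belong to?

churn: 0.25 × 0.3 × 0.2 × 0.45 × 0.1 × (1−0.5) = 0.0003375
retain: 0.75 × 0.2 × 0.8 × 0.05 × 0.35 × (1−0.55) = 0.000945
Highest score → retain.

retain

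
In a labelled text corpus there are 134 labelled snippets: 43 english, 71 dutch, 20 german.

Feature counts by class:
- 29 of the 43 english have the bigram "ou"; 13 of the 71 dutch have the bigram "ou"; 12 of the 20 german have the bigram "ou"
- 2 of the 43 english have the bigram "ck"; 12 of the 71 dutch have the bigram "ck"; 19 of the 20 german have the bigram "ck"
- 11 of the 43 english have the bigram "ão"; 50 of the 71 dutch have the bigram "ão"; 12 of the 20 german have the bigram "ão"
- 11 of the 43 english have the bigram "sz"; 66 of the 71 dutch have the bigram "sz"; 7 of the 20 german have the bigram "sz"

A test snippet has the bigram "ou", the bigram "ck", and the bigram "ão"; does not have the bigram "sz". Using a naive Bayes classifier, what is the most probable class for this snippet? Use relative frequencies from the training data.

english: (43/134) × (29/43) × (2/43) × (11/43) × (32/43) ≈ 0.00191629
dutch: (71/134) × (13/71) × (12/71) × (50/71) × (5/71) ≈ 0.000813176
german: (20/134) × (12/20) × (19/20) × (12/20) × (13/20) ≈ 0.0331791
Highest score → german.

german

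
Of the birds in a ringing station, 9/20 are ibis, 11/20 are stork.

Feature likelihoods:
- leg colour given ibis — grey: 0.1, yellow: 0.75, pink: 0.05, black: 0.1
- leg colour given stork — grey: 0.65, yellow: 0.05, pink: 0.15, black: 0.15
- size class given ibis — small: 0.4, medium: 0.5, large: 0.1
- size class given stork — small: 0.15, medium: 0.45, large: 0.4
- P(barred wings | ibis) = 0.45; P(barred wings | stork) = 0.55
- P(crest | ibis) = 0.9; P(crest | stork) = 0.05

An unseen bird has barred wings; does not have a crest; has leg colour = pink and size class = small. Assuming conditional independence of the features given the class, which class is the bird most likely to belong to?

stork

ibis: 0.45 × 0.05 × 0.4 × 0.45 × (1−0.9) = 0.000405
stork: 0.55 × 0.15 × 0.15 × 0.55 × (1−0.05) = 0.0064659375
Highest score → stork.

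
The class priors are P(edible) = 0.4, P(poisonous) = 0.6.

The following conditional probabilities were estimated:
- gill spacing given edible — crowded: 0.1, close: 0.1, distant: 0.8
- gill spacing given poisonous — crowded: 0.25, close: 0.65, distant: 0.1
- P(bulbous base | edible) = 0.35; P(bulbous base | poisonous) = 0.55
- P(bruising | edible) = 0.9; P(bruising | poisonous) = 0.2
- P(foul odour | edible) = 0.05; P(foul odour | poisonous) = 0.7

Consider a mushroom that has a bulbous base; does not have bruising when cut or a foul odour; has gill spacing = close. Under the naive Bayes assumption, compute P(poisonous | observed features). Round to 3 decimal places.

0.975

edible: 0.4 × 0.1 × 0.35 × (1−0.9) × (1−0.05) = 0.00133
poisonous: 0.6 × 0.65 × 0.55 × (1−0.2) × (1−0.7) = 0.05148
P(poisonous | x) = 0.05148 / 0.05281 ≈ 0.975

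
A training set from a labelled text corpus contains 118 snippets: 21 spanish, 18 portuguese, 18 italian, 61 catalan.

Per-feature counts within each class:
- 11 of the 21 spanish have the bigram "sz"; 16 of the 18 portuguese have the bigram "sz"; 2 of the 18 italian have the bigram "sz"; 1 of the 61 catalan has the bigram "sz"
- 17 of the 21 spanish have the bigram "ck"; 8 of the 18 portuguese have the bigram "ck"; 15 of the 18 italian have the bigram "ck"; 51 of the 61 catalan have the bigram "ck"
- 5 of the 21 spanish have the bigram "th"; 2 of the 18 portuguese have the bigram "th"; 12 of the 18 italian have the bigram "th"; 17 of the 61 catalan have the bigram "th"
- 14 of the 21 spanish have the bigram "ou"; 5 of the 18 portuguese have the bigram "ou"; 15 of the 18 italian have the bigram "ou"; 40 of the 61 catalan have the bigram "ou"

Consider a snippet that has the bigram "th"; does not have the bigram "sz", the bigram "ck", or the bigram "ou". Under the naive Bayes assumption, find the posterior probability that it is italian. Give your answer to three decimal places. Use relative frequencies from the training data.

spanish: (21/118) × (10/21) × (4/21) × (5/21) × (7/21) ≈ 0.00128112
portuguese: (18/118) × (2/18) × (10/18) × (2/18) × (13/18) ≈ 0.000755621
italian: (18/118) × (16/18) × (3/18) × (12/18) × (3/18) ≈ 0.00251099
catalan: (61/118) × (60/61) × (10/61) × (17/61) × (21/61) ≈ 0.00799738
P(italian | x) = 0.00251099 / 0.012545111 ≈ 0.200

0.200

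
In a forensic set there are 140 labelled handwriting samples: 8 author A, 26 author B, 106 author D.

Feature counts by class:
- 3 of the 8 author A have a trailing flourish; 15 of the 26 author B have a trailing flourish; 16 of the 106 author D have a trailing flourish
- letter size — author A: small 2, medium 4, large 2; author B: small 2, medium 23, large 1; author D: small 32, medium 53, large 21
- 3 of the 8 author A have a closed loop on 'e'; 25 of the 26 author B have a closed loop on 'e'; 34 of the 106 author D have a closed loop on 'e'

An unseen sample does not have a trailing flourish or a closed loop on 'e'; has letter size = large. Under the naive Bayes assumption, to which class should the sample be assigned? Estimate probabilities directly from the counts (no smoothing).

author D

author A: (8/140) × (5/8) × (2/8) × (5/8) ≈ 0.00558036
author B: (26/140) × (11/26) × (1/26) × (1/26) ≈ 0.00011623
author D: (106/140) × (90/106) × (21/106) × (72/106) ≈ 0.0865077
Highest score → author D.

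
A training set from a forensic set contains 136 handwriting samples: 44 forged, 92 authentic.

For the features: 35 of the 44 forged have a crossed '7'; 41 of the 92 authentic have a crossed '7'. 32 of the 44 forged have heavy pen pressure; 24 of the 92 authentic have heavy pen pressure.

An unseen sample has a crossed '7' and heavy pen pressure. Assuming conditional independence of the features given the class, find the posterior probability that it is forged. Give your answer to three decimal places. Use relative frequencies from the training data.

0.704

forged: (44/136) × (35/44) × (32/44) ≈ 0.187166
authentic: (92/136) × (41/92) × (24/92) ≈ 0.0786445
P(forged | x) = 0.187166 / 0.2658105 ≈ 0.704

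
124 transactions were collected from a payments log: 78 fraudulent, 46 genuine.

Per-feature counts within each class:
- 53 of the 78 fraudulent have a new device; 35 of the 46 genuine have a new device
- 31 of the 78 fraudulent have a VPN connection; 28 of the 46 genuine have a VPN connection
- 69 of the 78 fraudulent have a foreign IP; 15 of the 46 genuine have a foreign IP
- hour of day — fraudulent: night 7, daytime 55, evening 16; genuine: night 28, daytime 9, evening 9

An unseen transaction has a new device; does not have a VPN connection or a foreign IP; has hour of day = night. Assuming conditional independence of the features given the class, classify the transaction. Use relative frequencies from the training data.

fraudulent: (78/124) × (53/78) × (47/78) × (9/78) × (7/78) ≈ 0.00266691
genuine: (46/124) × (35/46) × (18/46) × (31/46) × (28/46) ≈ 0.045307
Highest score → genuine.

genuine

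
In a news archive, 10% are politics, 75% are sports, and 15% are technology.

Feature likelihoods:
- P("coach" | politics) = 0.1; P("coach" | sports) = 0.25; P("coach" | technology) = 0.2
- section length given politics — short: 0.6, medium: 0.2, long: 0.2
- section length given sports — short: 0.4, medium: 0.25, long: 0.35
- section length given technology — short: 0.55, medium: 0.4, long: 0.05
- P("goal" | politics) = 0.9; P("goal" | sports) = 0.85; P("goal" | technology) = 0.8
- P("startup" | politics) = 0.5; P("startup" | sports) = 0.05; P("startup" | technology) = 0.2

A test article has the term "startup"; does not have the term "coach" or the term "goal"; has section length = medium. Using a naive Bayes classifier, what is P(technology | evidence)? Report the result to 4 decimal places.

politics: 0.1 × (1−0.1) × 0.2 × (1−0.9) × 0.5 = 0.0009
sports: 0.75 × (1−0.25) × 0.25 × (1−0.85) × 0.05 = 0.0010546875
technology: 0.15 × (1−0.2) × 0.4 × (1−0.8) × 0.2 = 0.00192
P(technology | x) = 0.00192 / 0.0038746875 ≈ 0.4955

0.4955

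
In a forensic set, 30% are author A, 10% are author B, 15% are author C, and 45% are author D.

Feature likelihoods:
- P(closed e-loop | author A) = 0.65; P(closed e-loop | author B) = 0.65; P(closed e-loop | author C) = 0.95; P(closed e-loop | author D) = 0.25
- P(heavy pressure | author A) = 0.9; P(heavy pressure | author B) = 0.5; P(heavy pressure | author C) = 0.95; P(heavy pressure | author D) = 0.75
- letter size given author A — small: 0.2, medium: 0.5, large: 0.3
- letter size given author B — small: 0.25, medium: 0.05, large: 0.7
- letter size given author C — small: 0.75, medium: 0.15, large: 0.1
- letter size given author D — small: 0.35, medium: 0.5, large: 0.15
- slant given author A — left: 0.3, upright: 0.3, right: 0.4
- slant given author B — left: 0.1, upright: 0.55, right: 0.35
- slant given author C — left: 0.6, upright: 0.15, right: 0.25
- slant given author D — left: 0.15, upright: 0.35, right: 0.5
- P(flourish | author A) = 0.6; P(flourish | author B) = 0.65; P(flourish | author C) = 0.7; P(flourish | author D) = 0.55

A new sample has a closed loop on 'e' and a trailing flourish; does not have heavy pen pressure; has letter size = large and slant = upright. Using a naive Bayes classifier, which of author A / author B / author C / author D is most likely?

author A: 0.3 × 0.65 × (1−0.9) × 0.3 × 0.3 × 0.6 = 0.001053
author B: 0.1 × 0.65 × (1−0.5) × 0.7 × 0.55 × 0.65 = 0.008133125
author C: 0.15 × 0.95 × (1−0.95) × 0.1 × 0.15 × 0.7 = 0.0000748125
author D: 0.45 × 0.25 × (1−0.75) × 0.15 × 0.35 × 0.55 = 0.000812109375
Highest score → author B.

author B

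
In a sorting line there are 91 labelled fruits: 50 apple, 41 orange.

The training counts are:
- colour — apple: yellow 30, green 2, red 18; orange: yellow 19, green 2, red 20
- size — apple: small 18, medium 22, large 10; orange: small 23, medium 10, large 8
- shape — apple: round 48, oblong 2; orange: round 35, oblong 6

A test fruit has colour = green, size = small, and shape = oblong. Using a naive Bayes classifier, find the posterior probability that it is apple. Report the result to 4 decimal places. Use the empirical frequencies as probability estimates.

apple: (50/91) × (2/50) × (18/50) × (2/50) ≈ 0.000316484
orange: (41/91) × (2/41) × (23/41) × (6/41) ≈ 0.00180426
P(apple | x) = 0.000316484 / 0.002120744 ≈ 0.1492

0.1492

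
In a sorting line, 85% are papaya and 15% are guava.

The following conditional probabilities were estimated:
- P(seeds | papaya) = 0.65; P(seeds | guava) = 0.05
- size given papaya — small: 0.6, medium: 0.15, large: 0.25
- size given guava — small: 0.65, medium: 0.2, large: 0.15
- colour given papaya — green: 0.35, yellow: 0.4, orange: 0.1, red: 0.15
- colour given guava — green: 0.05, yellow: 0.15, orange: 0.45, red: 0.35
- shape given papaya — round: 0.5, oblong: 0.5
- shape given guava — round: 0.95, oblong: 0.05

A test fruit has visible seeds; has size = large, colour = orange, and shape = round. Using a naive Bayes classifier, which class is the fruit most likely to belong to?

papaya: 0.85 × 0.65 × 0.25 × 0.1 × 0.5 = 0.00690625
guava: 0.15 × 0.05 × 0.15 × 0.45 × 0.95 = 0.0004809375
Highest score → papaya.

papaya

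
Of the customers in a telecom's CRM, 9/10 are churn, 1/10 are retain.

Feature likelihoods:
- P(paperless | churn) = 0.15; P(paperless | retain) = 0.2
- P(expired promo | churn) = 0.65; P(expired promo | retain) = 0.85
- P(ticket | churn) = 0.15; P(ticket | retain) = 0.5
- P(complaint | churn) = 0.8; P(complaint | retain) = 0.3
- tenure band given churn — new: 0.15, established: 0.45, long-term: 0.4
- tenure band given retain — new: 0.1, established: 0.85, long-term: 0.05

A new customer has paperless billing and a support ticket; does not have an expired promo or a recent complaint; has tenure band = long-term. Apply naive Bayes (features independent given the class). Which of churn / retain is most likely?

churn: 0.9 × 0.15 × (1−0.65) × 0.15 × (1−0.8) × 0.4 = 0.000567
retain: 0.1 × 0.2 × (1−0.85) × 0.5 × (1−0.3) × 0.05 = 0.0000525
Highest score → churn.

churn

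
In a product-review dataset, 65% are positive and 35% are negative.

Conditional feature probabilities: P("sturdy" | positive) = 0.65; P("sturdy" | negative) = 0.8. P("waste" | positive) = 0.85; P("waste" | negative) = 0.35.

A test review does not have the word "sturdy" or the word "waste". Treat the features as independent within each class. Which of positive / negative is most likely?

positive: 0.65 × (1−0.65) × (1−0.85) = 0.034125
negative: 0.35 × (1−0.8) × (1−0.35) = 0.0455
Highest score → negative.

negative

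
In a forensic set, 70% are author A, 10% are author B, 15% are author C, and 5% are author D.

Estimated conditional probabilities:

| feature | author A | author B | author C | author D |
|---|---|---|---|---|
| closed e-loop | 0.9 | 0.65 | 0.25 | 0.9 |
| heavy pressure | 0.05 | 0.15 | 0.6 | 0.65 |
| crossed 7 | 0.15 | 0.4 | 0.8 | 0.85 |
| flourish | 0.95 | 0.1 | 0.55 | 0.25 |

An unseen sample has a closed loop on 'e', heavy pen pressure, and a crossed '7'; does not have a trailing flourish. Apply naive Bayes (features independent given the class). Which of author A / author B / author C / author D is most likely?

author D

author A: 0.7 × 0.9 × 0.05 × 0.15 × (1−0.95) = 0.00023625
author B: 0.1 × 0.65 × 0.15 × 0.4 × (1−0.1) = 0.00351
author C: 0.15 × 0.25 × 0.6 × 0.8 × (1−0.55) = 0.0081
author D: 0.05 × 0.9 × 0.65 × 0.85 × (1−0.25) = 0.018646875
Highest score → author D.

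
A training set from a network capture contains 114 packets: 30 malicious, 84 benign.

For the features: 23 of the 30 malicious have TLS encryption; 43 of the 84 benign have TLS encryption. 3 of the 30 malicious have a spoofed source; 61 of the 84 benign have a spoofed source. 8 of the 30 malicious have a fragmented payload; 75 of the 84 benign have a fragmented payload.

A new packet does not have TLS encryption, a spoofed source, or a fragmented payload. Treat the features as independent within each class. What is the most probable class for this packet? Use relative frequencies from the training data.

malicious

malicious: (30/114) × (7/30) × (27/30) × (22/30) ≈ 0.0405263
benign: (84/114) × (41/84) × (23/84) × (9/84) ≈ 0.0105509
Highest score → malicious.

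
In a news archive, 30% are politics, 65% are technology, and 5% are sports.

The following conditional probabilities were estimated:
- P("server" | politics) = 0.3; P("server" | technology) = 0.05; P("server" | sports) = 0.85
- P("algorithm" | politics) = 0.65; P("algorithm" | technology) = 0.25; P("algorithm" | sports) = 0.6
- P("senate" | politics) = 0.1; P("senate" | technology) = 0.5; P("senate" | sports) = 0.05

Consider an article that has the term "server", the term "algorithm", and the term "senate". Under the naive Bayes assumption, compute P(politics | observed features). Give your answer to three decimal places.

politics: 0.3 × 0.3 × 0.65 × 0.1 = 0.00585
technology: 0.65 × 0.05 × 0.25 × 0.5 = 0.0040625
sports: 0.05 × 0.85 × 0.6 × 0.05 = 0.001275
P(politics | x) = 0.00585 / 0.0111875 ≈ 0.523

0.523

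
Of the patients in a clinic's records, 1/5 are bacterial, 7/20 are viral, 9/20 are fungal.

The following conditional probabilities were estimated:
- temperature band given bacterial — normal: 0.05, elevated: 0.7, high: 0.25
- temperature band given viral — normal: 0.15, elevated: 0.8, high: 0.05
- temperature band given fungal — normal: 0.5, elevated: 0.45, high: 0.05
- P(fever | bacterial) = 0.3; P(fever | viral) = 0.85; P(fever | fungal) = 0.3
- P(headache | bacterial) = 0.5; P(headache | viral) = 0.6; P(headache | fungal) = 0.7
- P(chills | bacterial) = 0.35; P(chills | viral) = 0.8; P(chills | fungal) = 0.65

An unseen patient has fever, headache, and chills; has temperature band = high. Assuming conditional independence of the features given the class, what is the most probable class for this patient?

viral

bacterial: 0.2 × 0.25 × 0.3 × 0.5 × 0.35 = 0.002625
viral: 0.35 × 0.05 × 0.85 × 0.6 × 0.8 = 0.00714
fungal: 0.45 × 0.05 × 0.3 × 0.7 × 0.65 = 0.00307125
Highest score → viral.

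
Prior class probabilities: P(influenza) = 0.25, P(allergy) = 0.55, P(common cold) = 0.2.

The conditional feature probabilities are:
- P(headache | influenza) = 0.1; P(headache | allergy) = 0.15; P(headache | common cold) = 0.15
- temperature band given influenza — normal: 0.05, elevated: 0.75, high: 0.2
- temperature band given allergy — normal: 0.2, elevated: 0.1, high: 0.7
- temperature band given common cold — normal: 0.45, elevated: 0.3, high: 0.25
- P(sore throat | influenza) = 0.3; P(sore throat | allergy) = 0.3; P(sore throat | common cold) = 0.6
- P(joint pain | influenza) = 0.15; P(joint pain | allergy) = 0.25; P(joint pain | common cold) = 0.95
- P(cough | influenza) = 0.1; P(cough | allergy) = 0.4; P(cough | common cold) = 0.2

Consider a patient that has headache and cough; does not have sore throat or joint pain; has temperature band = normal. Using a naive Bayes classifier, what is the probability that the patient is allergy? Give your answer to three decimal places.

influenza: 0.25 × 0.1 × 0.05 × (1−0.3) × (1−0.15) × 0.1 = 0.000074375
allergy: 0.55 × 0.15 × 0.2 × (1−0.3) × (1−0.25) × 0.4 = 0.003465
common cold: 0.2 × 0.15 × 0.45 × (1−0.6) × (1−0.95) × 0.2 = 0.000054
P(allergy | x) = 0.003465 / 0.003593375 ≈ 0.964

0.964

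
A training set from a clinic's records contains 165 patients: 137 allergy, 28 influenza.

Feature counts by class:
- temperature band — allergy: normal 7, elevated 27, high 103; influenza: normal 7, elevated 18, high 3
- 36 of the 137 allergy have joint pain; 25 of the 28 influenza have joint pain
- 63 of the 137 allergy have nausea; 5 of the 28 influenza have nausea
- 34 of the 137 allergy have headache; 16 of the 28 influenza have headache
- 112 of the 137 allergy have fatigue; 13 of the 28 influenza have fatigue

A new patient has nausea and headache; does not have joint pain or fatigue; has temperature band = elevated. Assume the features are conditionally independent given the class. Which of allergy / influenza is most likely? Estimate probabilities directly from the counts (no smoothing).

allergy

allergy: (137/165) × (27/137) × (101/137) × (63/137) × (34/137) × (25/137) ≈ 0.00251234
influenza: (28/165) × (18/28) × (3/28) × (5/28) × (16/28) × (15/28) ≈ 0.000638938
Highest score → allergy.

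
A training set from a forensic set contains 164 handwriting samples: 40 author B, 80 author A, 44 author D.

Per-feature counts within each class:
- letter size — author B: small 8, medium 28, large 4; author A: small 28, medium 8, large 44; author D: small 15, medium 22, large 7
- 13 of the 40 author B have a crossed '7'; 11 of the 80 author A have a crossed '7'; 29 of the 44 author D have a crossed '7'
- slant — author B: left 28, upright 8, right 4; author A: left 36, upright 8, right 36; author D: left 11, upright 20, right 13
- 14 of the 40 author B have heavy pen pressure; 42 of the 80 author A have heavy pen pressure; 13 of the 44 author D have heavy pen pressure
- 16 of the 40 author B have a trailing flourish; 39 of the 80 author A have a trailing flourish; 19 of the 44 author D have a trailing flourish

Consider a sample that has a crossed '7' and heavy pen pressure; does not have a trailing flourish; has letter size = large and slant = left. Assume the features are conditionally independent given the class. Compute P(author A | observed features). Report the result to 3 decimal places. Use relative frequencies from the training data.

author B: (40/164) × (4/40) × (13/40) × (28/40) × (14/40) × (24/40) ≈ 0.00116524
author A: (80/164) × (44/80) × (11/80) × (36/80) × (42/80) × (41/80) = 0.0044666015625
author D: (44/164) × (7/44) × (29/44) × (11/44) × (13/44) × (25/44) ≈ 0.00118064
P(author A | x) = 0.0044666015625 / 0.0068124815625 ≈ 0.656

0.656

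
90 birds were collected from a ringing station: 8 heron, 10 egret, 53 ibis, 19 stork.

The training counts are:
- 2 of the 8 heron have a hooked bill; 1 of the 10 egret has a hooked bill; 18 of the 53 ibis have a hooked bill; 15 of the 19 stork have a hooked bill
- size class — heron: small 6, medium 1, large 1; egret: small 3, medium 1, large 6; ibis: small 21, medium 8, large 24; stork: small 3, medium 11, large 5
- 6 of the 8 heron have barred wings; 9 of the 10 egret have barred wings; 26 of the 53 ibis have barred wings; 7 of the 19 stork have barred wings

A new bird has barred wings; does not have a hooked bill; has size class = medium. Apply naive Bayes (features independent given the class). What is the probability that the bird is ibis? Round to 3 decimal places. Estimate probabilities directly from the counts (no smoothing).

heron: (8/90) × (6/8) × (1/8) × (6/8) = 0.00625
egret: (10/90) × (9/10) × (1/10) × (9/10) = 0.009
ibis: (53/90) × (35/53) × (8/53) × (26/53) ≈ 0.0287963
stork: (19/90) × (4/19) × (11/19) × (7/19) ≈ 0.00947984
P(ibis | x) = 0.0287963 / 0.05352614 ≈ 0.538

0.538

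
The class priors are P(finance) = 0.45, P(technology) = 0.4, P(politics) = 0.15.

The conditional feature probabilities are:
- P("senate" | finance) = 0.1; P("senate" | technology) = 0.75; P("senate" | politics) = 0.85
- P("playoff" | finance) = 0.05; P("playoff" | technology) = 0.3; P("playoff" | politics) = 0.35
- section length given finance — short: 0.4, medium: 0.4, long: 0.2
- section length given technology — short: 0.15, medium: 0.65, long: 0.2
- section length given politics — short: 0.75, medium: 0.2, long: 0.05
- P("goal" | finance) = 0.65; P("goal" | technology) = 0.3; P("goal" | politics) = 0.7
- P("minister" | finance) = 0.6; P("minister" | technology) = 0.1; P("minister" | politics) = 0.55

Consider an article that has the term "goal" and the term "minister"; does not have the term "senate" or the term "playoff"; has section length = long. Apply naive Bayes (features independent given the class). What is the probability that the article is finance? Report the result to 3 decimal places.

0.977

finance: 0.45 × (1−0.1) × (1−0.05) × 0.2 × 0.65 × 0.6 = 0.0300105
technology: 0.4 × (1−0.75) × (1−0.3) × 0.2 × 0.3 × 0.1 = 0.00042
politics: 0.15 × (1−0.85) × (1−0.35) × 0.05 × 0.7 × 0.55 = 0.00028153125
P(finance | x) = 0.0300105 / 0.03071203125 ≈ 0.977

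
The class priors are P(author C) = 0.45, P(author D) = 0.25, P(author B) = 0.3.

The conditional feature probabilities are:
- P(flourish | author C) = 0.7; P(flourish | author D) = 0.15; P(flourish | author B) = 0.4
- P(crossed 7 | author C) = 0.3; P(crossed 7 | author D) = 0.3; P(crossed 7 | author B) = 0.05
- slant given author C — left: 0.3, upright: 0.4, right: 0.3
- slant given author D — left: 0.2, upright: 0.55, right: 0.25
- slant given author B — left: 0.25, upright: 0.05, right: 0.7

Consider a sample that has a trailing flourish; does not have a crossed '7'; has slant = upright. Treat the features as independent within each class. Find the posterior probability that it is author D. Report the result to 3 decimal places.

author C: 0.45 × 0.7 × (1−0.3) × 0.4 = 0.0882
author D: 0.25 × 0.15 × (1−0.3) × 0.55 = 0.0144375
author B: 0.3 × 0.4 × (1−0.05) × 0.05 = 0.0057
P(author D | x) = 0.0144375 / 0.1083375 ≈ 0.133

0.133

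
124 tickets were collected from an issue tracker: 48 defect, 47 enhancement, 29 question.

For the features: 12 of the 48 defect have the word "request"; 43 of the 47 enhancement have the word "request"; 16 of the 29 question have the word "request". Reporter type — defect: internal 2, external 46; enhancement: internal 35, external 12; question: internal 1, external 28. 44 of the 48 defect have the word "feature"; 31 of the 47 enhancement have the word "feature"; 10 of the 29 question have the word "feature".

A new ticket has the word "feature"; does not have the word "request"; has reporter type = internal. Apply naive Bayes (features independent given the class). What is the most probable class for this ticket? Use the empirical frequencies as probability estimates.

enhancement

defect: (48/124) × (36/48) × (2/48) × (44/48) ≈ 0.0110887
enhancement: (47/124) × (4/47) × (35/47) × (31/47) ≈ 0.0158443
question: (29/124) × (13/29) × (1/29) × (10/29) ≈ 0.0012466
Highest score → enhancement.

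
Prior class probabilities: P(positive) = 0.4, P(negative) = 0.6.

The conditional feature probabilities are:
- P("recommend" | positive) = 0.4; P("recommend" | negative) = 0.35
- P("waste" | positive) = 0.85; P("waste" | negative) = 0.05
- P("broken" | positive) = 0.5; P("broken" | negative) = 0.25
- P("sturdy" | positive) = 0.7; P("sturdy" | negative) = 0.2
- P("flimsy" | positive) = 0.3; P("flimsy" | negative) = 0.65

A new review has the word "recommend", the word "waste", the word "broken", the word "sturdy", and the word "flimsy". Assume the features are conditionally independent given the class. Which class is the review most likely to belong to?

positive: 0.4 × 0.4 × 0.85 × 0.5 × 0.7 × 0.3 = 0.01428
negative: 0.6 × 0.35 × 0.05 × 0.25 × 0.2 × 0.65 = 0.00034125
Highest score → positive.

positive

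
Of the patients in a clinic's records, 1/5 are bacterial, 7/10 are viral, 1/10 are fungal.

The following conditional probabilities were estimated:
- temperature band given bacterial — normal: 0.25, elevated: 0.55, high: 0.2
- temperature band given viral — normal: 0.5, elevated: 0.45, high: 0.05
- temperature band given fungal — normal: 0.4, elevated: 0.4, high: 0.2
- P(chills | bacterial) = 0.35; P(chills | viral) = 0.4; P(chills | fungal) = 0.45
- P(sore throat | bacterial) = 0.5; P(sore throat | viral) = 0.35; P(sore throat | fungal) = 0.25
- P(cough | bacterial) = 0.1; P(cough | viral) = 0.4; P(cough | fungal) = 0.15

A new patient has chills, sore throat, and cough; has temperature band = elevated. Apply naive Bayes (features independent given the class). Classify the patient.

bacterial: 0.2 × 0.55 × 0.35 × 0.5 × 0.1 = 0.001925
viral: 0.7 × 0.45 × 0.4 × 0.35 × 0.4 = 0.01764
fungal: 0.1 × 0.4 × 0.45 × 0.25 × 0.15 = 0.000675
Highest score → viral.

viral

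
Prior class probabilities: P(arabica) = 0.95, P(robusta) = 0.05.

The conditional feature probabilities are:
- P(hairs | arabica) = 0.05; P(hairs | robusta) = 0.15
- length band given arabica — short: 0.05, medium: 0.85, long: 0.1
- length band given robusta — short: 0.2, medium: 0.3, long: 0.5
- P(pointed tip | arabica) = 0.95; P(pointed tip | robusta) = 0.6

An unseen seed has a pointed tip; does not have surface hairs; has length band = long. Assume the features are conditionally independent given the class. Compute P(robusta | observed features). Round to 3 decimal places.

0.129

arabica: 0.95 × (1−0.05) × 0.1 × 0.95 = 0.0857375
robusta: 0.05 × (1−0.15) × 0.5 × 0.6 = 0.01275
P(robusta | x) = 0.01275 / 0.0984875 ≈ 0.129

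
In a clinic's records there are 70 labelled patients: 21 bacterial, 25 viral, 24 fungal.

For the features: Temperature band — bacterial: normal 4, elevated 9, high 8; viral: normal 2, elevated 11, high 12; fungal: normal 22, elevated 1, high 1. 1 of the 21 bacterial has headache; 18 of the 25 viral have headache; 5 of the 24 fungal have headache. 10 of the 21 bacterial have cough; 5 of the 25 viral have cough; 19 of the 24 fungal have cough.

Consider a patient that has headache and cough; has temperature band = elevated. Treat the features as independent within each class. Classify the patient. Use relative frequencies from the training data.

bacterial: (21/70) × (9/21) × (1/21) × (10/21) ≈ 0.00291545
viral: (25/70) × (11/25) × (18/25) × (5/25) ≈ 0.0226286
fungal: (24/70) × (1/24) × (5/24) × (19/24) ≈ 0.00235615
Highest score → viral.

viral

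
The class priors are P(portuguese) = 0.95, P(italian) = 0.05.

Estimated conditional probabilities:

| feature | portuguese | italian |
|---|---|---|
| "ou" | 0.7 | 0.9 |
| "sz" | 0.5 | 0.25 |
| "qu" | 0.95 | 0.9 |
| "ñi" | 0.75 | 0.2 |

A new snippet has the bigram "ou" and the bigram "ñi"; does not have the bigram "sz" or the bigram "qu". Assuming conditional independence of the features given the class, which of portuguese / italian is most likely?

portuguese

portuguese: 0.95 × 0.7 × (1−0.5) × (1−0.95) × 0.75 = 0.01246875
italian: 0.05 × 0.9 × (1−0.25) × (1−0.9) × 0.2 = 0.000675
Highest score → portuguese.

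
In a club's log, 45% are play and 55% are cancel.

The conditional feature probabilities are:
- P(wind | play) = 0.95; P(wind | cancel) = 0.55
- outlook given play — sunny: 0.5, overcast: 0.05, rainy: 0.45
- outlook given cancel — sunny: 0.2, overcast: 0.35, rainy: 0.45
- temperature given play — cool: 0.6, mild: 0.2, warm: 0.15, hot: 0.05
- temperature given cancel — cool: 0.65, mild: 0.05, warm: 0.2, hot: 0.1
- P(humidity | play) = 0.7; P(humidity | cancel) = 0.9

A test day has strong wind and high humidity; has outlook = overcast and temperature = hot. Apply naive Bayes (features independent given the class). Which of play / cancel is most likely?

cancel

play: 0.45 × 0.95 × 0.05 × 0.05 × 0.7 = 0.000748125
cancel: 0.55 × 0.55 × 0.35 × 0.1 × 0.9 = 0.00952875
Highest score → cancel.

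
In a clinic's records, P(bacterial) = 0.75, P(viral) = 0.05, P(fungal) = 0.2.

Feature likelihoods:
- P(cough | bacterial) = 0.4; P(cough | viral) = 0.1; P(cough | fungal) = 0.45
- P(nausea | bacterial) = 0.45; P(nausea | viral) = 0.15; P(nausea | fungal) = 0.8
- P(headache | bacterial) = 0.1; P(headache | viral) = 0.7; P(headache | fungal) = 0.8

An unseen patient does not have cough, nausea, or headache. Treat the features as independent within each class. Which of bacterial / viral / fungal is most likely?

bacterial: 0.75 × (1−0.4) × (1−0.45) × (1−0.1) = 0.22275
viral: 0.05 × (1−0.1) × (1−0.15) × (1−0.7) = 0.011475
fungal: 0.2 × (1−0.45) × (1−0.8) × (1−0.8) = 0.0044
Highest score → bacterial.

bacterial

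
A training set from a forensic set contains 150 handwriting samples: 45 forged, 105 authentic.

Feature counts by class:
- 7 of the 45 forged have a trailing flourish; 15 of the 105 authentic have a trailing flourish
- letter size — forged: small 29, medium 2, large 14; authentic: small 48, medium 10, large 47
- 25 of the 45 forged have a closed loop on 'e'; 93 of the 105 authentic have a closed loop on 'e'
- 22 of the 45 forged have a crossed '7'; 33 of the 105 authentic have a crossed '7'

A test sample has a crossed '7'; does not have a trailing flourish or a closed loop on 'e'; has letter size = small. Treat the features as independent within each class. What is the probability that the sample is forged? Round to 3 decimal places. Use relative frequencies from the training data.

forged: (45/150) × (38/45) × (29/45) × (20/45) × (22/45) ≈ 0.0354736
authentic: (105/150) × (90/105) × (48/105) × (12/105) × (33/105) ≈ 0.0098519
P(forged | x) = 0.0354736 / 0.0453255 ≈ 0.783

0.783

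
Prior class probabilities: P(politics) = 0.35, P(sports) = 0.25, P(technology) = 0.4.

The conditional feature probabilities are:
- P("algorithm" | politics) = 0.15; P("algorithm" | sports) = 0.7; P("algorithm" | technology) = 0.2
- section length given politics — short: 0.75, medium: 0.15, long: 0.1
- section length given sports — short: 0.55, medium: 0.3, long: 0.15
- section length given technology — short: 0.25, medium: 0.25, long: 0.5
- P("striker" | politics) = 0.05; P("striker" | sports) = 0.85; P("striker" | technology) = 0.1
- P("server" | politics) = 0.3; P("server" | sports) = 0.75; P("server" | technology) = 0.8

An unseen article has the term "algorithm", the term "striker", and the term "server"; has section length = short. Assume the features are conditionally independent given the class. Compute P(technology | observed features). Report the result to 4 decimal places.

0.0252

politics: 0.35 × 0.15 × 0.75 × 0.05 × 0.3 = 0.000590625
sports: 0.25 × 0.7 × 0.55 × 0.85 × 0.75 = 0.061359375
technology: 0.4 × 0.2 × 0.25 × 0.1 × 0.8 = 0.0016
P(technology | x) = 0.0016 / 0.06355 ≈ 0.0252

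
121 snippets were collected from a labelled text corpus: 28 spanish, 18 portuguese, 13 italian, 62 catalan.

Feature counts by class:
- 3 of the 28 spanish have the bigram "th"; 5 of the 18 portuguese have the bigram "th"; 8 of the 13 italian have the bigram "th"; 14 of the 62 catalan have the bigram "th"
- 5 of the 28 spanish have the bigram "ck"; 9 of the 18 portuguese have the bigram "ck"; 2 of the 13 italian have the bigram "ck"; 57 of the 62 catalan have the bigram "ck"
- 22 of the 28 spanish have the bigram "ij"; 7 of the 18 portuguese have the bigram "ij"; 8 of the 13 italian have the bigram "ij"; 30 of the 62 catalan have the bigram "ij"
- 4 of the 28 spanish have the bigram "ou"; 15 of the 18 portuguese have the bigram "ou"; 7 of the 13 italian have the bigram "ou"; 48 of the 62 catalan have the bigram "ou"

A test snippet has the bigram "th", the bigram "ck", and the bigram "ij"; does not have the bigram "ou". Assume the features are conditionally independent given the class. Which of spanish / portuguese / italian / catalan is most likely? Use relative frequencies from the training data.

catalan

spanish: (28/121) × (3/28) × (5/28) × (22/28) × (24/28) ≈ 0.00298171
portuguese: (18/121) × (5/18) × (9/18) × (7/18) × (3/18) ≈ 0.00133915
italian: (13/121) × (8/13) × (2/13) × (8/13) × (6/13) ≈ 0.00288899
catalan: (62/121) × (14/62) × (57/62) × (30/62) × (14/62) ≈ 0.0116223
Highest score → catalan.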